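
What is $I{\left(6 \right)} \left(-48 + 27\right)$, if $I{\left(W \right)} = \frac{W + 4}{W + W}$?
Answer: $- \frac{35}{2} \approx -17.5$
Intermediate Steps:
$I{\left(W \right)} = \frac{4 + W}{2 W}$
$I{\left(6 \right)} \left(-48 + 27\right) = \frac{4 + 6}{2 \cdot 6} \left(-48 + 27\right) = \frac{1}{2} \cdot \frac{1}{6} \cdot 10 \left(-21\right) = \frac{5}{6} \left(-21\right) = - \frac{35}{2}$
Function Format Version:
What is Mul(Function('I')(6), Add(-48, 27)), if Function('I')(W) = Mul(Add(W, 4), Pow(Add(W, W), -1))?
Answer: Rational(-35, 2) ≈ -17.500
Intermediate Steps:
Function('I')(W) = Mul(Rational(1, 2), Pow(W, -1), Add(4, W)) (Function('I')(W) = Mul(Add(4, W), Pow(Mul(2, W), -1)) = Mul(Add(4, W), Mul(Rational(1, 2), Pow(W, -1))) = Mul(Rational(1, 2), Pow(W, -1), Add(4, W)))
Mul(Function('I')(6), Add(-48, 27)) = Mul(Mul(Rational(1, 2), Pow(6, -1), Add(4, 6)), Add(-48, 27)) = Mul(Mul(Rational(1, 2), Rational(1, 6), 10), -21) = Mul(Rational(5, 6), -21) = Rational(-35, 2)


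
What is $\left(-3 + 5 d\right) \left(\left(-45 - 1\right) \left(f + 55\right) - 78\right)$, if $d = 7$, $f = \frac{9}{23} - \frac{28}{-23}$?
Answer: $-85824$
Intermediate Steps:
$f = \frac{37}{23}$ ($f = 9 \cdot \frac{1}{23} - - \frac{28}{23} = \frac{9}{23} + \frac{28}{23} = \frac{37}{23} \approx 1.6087$)
$\left(-3 + 5 d\right) \left(\left(-45 - 1\right) \left(f + 55\right) - 78\right) = \left(-3 + 5 \cdot 7\right) \left(\left(-45 - 1\right) \left(\frac{37}{23} + 55\right) - 78\right) = \left(-3 + 35\right) \left(\left(-46\right) \frac{1302}{23} - 78\right) = 32 \left(-2604 - 78\right) = 32 \left(-2682\right) = -85824$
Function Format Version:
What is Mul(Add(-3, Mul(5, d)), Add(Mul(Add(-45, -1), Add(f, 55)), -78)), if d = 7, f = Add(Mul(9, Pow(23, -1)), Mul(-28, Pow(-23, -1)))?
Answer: -85824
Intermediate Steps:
f = Rational(37, 23) (f = Add(Mul(9, Rational(1, 23)), Mul(-28, Rational(-1, 23))) = Add(Rational(9, 23), Rational(28, 23)) = Rational(37, 23) ≈ 1.6087)
Mul(Add(-3, Mul(5, d)), Add(Mul(Add(-45, -1), Add(f, 55)), -78)) = Mul(Add(-3, Mul(5, 7)), Add(Mul(Add(-45, -1), Add(Rational(37, 23), 55)), -78)) = Mul(Add(-3, 35), Add(Mul(-46, Rational(1302, 23)), -78)) = Mul(32, Add(-2604, -78)) = Mul(32, -2682) = -85824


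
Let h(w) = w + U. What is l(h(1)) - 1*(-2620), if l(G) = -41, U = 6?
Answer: 2579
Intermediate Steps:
h(w) = 6 + w (h(w) = w + 6 = 6 + w)
l(h(1)) - 1*(-2620) = -41 - 1*(-2620) = -41 + 2620 = 2579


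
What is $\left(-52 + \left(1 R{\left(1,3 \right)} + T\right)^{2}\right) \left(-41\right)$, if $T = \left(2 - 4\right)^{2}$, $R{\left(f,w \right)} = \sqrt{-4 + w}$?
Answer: $1517 - 328 i \approx 1517.0 - 328.0 i$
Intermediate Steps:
$T = 4$ ($T = \left(2 - 4\right)^{2} = \left(-2\right)^{2} = 4$)
$\left(-52 + \left(1 R{\left(1,3 \right)} + T\right)^{2}\right) \left(-41\right) = \left(-52 + \left(1 \sqrt{-4 + 3} + 4\right)^{2}\right) \left(-41\right) = \left(-52 + \left(1 \sqrt{-1} + 4\right)^{2}\right) \left(-41\right) = \left(-52 + \left(1 i + 4\right)^{2}\right) \left(-41\right) = \left(-52 + \left(i + 4\right)^{2}\right) \left(-41\right) = \left(-52 + \left(4 + i\right)^{2}\right) \left(-41\right) = 2132 - 41 \left(4 + i\right)^{2}$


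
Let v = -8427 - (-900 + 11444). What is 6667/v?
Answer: -6667/18971 ≈ -0.35143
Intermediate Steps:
v = -18971 (v = -8427 - 1*10544 = -8427 - 10544 = -18971)
6667/v = 6667/(-18971) = 6667*(-1/18971) = -6667/18971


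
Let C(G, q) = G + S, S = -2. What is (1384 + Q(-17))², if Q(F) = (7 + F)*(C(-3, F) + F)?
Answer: 2572816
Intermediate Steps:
C(G, q) = -2 + G (C(G, q) = G - 2 = -2 + G)
Q(F) = (-5 + F)*(7 + F) (Q(F) = (7 + F)*((-2 - 3) + F) = (7 + F)*(-5 + F) = (-5 + F)*(7 + F))
(1384 + Q(-17))² = (1384 + (-35 + (-17)² + 2*(-17)))² = (1384 + (-35 + 289 - 34))² = (1384 + 220)² = 1604² = 2572816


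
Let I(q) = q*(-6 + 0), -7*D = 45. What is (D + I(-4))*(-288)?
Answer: -35424/7 ≈ -5060.6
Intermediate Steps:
D = -45/7 (D = -1/7*45 = -45/7 ≈ -6.4286)
I(q) = -6*q (I(q) = q*(-6) = -6*q)
(D + I(-4))*(-288) = (-45/7 - 6*(-4))*(-288) = (-45/7 + 24)*(-288) = (123/7)*(-288) = -35424/7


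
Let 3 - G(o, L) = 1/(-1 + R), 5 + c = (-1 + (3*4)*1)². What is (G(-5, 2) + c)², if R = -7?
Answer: 908209/64 ≈ 14191.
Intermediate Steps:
c = 116 (c = -5 + (-1 + (3*4)*1)² = -5 + (-1 + 12*1)² = -5 + (-1 + 12)² = -5 + 11² = -5 + 121 = 116)
G(o, L) = 25/8 (G(o, L) = 3 - 1/(-1 - 7) = 3 - 1/(-8) = 3 - 1*(-⅛) = 3 + ⅛ = 25/8)
(G(-5, 2) + c)² = (25/8 + 116)² = (953/8)² = 908209/64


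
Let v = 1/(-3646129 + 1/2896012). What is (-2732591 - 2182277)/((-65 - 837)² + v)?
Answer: -12974309508810737199/2147758620089673344 ≈ -6.0409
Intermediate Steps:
v = -2896012/10559233337547 (v = 1/(-3646129 + 1/2896012) = 1/(-10559233337547/2896012) = -2896012/10559233337547 ≈ -2.7426e-7)
(-2732591 - 2182277)/((-65 - 837)² + v) = (-2732591 - 2182277)/((-65 - 837)² - 2896012/10559233337547) = -4914868/((-902)² - 2896012/10559233337547) = -4914868/(813604 - 2896012/10559233337547) = -4914868/8591034480358693376/10559233337547 = -4914868*10559233337547/8591034480358693376 = -12974309508810737199/2147758620089673344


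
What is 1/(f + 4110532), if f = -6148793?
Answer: -1/2038261 ≈ -4.9061e-7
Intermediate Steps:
1/(f + 4110532) = 1/(-6148793 + 4110532) = 1/(-2038261) = -1/2038261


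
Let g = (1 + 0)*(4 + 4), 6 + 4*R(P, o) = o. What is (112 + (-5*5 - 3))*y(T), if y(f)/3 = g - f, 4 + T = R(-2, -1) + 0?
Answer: 3465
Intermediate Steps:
R(P, o) = -3/2 + o/4
T = -23/4 (T = -4 + ((-3/2 + (1/4)*(-1)) + 0) = -4 + ((-3/2 - 1/4) + 0) = -4 + (-7/4 + 0) = -4 - 7/4 = -23/4 ≈ -5.7500)
g = 8 (g = 1*8 = 8)
y(f) = 24 - 3*f (y(f) = 3*(8 - f) = 24 - 3*f)
(112 + (-5*5 - 3))*y(T) = (112 + (-5*5 - 3))*(24 - 3*(-23/4)) = (112 + (-25 - 3))*(24 + 69/4) = (112 - 28)*(165/4) = 84*(165/4) = 3465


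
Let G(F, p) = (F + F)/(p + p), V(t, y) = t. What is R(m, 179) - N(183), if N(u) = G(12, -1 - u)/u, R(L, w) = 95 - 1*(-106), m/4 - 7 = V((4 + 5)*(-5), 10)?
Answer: 564007/2806 ≈ 201.00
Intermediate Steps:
m = -152 (m = 28 + 4*((4 + 5)*(-5)) = 28 + 4*(9*(-5)) = 28 + 4*(-45) = 28 - 180 = -152)
G(F, p) = F/p (G(F, p) = (2*F)/((2*p)) = (2*F)*(1/(2*p)) = F/p)
R(L, w) = 201 (R(L, w) = 95 + 106 = 201)
N(u) = 12/(u*(-1 - u)) (N(u) = (12/(-1 - u))/u = 12/(u*(-1 - u)))
R(m, 179) - N(183) = 201 - (-12)/(183*(1 + 183)) = 201 - (-12)/(183*184) = 201 - 1*(-1/2806) = 201 + 1/2806 = 564007/2806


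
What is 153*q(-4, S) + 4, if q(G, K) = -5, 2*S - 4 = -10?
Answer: -761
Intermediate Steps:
S = -3 (S = 2 + (1/2)*(-10) = 2 - 5 = -3)
153*q(-4, S) + 4 = 153*(-5) + 4 = -765 + 4 = -761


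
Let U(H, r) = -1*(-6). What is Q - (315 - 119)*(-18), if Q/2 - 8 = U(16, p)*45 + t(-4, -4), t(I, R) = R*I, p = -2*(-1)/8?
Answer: 4116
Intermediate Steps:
p = 1/4 (p = 2*(1/8) = 1/4 ≈ 0.25000)
U(H, r) = 6
t(I, R) = I*R
Q = 588 (Q = 16 + 2*(6*45 - 4*(-4)) = 16 + 2*(270 + 16) = 16 + 2*286 = 16 + 572 = 588)
Q - (315 - 119)*(-18) = 588 - (315 - 119)*(-18) = 588 - 196*(-18) = 588 - 1*(-3528) = 588 + 3528 = 4116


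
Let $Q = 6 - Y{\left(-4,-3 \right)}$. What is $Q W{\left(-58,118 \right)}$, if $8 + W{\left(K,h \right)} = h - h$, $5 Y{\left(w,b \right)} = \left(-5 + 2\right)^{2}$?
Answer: $- \frac{168}{5} \approx -33.6$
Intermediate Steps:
$Y{\left(w,b \right)} = \frac{9}{5}$ ($Y{\left(w,b \right)} = \frac{\left(-5 + 2\right)^{2}}{5} = \frac{\left(-3\right)^{2}}{5} = \frac{1}{5} \cdot 9 = \frac{9}{5}$)
$W{\left(K,h \right)} = -8$ ($W{\left(K,h \right)} = -8 + \left(h - h\right) = -8 + 0 = -8$)
$Q = \frac{21}{5}$ ($Q = 6 - \frac{9}{5} = \frac{21}{5} \approx 4.2$)
$Q W{\left(-58,118 \right)} = \frac{21}{5} \left(-8\right) = - \frac{168}{5}$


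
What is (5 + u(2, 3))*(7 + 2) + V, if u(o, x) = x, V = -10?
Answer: 62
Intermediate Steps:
(5 + u(2, 3))*(7 + 2) + V = (5 + 3)*(7 + 2) - 10 = 8*9 - 10 = 72 - 10 = 62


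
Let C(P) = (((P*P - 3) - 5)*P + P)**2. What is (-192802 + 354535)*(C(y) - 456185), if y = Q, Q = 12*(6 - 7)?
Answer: 363341432883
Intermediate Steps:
Q = -12 (Q = 12*(-1) = -12)
y = -12
C(P) = (P + P*(-8 + P**2))**2 (C(P) = (((P**2 - 3) - 5)*P + P)**2 = (((-3 + P**2) - 5)*P + P)**2 = ((-8 + P**2)*P + P)**2 = (P*(-8 + P**2) + P)**2 = (P + P*(-8 + P**2))**2)
(-192802 + 354535)*(C(y) - 456185) = (-192802 + 354535)*((-12)**2*(-7 + (-12)**2)**2 - 456185) = 161733*(144*(-7 + 144)**2 - 456185) = 161733*(144*137**2 - 456185) = 161733*(144*18769 - 456185) = 161733*(2702736 - 456185) = 161733*2246551 = 363341432883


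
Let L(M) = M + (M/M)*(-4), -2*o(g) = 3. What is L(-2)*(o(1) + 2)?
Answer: -3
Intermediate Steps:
o(g) = -3/2 (o(g) = -1/2*3 = -3/2)
L(M) = -4 + M (L(M) = M + 1*(-4) = M - 4 = -4 + M)
L(-2)*(o(1) + 2) = (-4 - 2)*(-3/2 + 2) = -6*1/2 = -3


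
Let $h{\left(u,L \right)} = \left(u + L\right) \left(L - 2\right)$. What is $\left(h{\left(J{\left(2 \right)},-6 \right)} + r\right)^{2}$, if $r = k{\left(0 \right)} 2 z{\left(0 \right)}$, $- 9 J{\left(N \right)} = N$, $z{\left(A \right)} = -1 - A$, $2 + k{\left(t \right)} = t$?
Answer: $\frac{234256}{81} \approx 2892.1$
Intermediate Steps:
$k{\left(t \right)} = -2 + t$
$J{\left(N \right)} = - \frac{N}{9}$
$r = 4$ ($r = \left(-2 + 0\right) 2 \left(-1 - 0\right) = \left(-2\right) 2 \left(-1 + 0\right) = \left(-4\right) \left(-1\right) = 4$)
$h{\left(u,L \right)} = \left(-2 + L\right) \left(L + u\right)$ ($h{\left(u,L \right)} = \left(L + u\right) \left(-2 + L\right) = \left(-2 + L\right) \left(L + u\right)$)
$\left(h{\left(J{\left(2 \right)},-6 \right)} + r\right)^{2} = \left(\left(\left(-6\right)^{2} - -12 - 2 \left(\left(- \frac{1}{9}\right) 2\right) - 6 \left(\left(- \frac{1}{9}\right) 2\right)\right) + 4\right)^{2} = \left(\left(36 + 12 - - \frac{4}{9} - - \frac{4}{3}\right) + 4\right)^{2} = \left(\left(36 + 12 + \frac{4}{9} + \frac{4}{3}\right) + 4\right)^{2} = \left(\frac{448}{9} + 4\right)^{2} = \left(\frac{484}{9}\right)^{2} = \frac{234256}{81}$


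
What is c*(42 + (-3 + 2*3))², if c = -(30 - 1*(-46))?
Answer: -153900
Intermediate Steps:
c = -76 (c = -(30 + 46) = -1*76 = -76)
c*(42 + (-3 + 2*3))² = -76*(42 + (-3 + 2*3))² = -76*(42 + (-3 + 6))² = -76*(42 + 3)² = -76*45² = -76*2025 = -153900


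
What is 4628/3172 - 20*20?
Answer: -24311/61 ≈ -398.54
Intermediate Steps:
4628/3172 - 20*20 = 4628*(1/3172) - 1*400 = 89/61 - 400 = -24311/61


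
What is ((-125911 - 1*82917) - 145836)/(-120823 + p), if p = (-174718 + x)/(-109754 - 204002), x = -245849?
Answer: 111277957984/37908520621 ≈ 2.9354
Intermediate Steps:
p = 420567/313756 (p = (-174718 - 245849)/(-109754 - 204002) = -420567/(-313756) = -420567*(-1/313756) = 420567/313756 ≈ 1.3404)
((-125911 - 1*82917) - 145836)/(-120823 + p) = ((-125911 - 1*82917) - 145836)/(-120823 + 420567/313756) = ((-125911 - 82917) - 145836)/(-37908520621/313756) = (-208828 - 145836)*(-313756/37908520621) = -354664*(-313756/37908520621) = 111277957984/37908520621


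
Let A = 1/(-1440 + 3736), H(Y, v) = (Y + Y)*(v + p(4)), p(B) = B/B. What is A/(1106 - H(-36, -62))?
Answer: -1/7544656 ≈ -1.3254e-7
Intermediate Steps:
p(B) = 1
H(Y, v) = 2*Y*(1 + v) (H(Y, v) = (Y + Y)*(v + 1) = (2*Y)*(1 + v) = 2*Y*(1 + v))
A = 1/2296 ≈ 0.00043554
A/(1106 - H(-36, -62)) = 1/(2296*(1106 - 2*(-36)*(1 - 62))) = 1/(2296*(1106 - 2*(-36)*(-61))) = 1/(2296*(1106 - 1*4392)) = 1/(2296*(1106 - 4392)) = (1/2296)/(-3286) = (1/2296)*(-1/3286) = -1/7544656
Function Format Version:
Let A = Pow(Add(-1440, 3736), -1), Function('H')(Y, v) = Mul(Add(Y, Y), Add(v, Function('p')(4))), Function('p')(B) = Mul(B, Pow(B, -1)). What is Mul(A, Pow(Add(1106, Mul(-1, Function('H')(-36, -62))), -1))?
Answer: Rational(-1, 7544656) ≈ -1.3254e-7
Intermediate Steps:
Function('p')(B) = 1
Function('H')(Y, v) = Mul(2, Y, Add(1, v)) (Function('H')(Y, v) = Mul(Add(Y, Y), Add(v, 1)) = Mul(Mul(2, Y), Add(1, v)) = Mul(2, Y, Add(1, v)))
A = Rational(1, 2296) (A = Pow(2296, -1) = Rational(1, 2296) ≈ 0.00043554)
Mul(A, Pow(Add(1106, Mul(-1, Function('H')(-36, -62))), -1)) = Mul(Rational(1, 2296), Pow(Add(1106, Mul(-1, Mul(2, -36, Add(1, -62)))), -1)) = Mul(Rational(1, 2296), Pow(Add(1106, Mul(-1, Mul(2, -36, -61))), -1)) = Mul(Rational(1, 2296), Pow(Add(1106, Mul(-1, 4392)), -1)) = Mul(Rational(1, 2296), Pow(Add(1106, -4392), -1)) = Mul(Rational(1, 2296), Pow(-3286, -1)) = Mul(Rational(1, 2296), Rational(-1, 3286)) = Rational(-1, 7544656)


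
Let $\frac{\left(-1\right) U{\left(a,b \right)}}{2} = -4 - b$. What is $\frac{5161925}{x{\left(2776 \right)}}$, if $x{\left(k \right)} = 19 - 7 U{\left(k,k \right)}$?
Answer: $- \frac{5161925}{38901} \approx -132.69$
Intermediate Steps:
$U{\left(a,b \right)} = 8 + 2 b$ ($U{\left(a,b \right)} = - 2 \left(-4 - b\right) = 8 + 2 b$)
$x{\left(k \right)} = -37 - 14 k$ ($x{\left(k \right)} = 19 - 7 \left(8 + 2 k\right) = 19 - \left(56 + 14 k\right) = -37 - 14 k$)
$\frac{5161925}{x{\left(2776 \right)}} = \frac{5161925}{-37 - 38864} = \frac{5161925}{-38901} = 5161925 \left(- \frac{1}{38901}\right) = - \frac{5161925}{38901}$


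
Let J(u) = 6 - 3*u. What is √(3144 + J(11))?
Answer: √3117 ≈ 55.830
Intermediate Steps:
√(3144 + J(11)) = √(3144 + (6 - 3*11)) = √(3144 + (6 - 33)) = √(3144 - 27) = √3117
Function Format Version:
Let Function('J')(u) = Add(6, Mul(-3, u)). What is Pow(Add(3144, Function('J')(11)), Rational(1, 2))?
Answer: Pow(3117, Rational(1, 2)) ≈ 55.830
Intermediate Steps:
Pow(Add(3144, Function('J')(11)), Rational(1, 2)) = Pow(Add(3144, Add(6, Mul(-3, 11))), Rational(1, 2)) = Pow(Add(3144, Add(6, -33)), Rational(1, 2)) = Pow(Add(3144, -27), Rational(1, 2)) = Pow(3117, Rational(1, 2))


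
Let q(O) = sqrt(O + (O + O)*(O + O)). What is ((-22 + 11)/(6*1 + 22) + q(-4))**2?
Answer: 47161/784 - 11*sqrt(15)/7 ≈ 54.068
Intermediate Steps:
q(O) = sqrt(O + 4*O**2) (q(O) = sqrt(O + (2*O)*(2*O)) = sqrt(O + 4*O**2))
((-22 + 11)/(6*1 + 22) + q(-4))**2 = ((-22 + 11)/(6*1 + 22) + sqrt(-4*(1 + 4*(-4))))**2 = (-11/(6 + 22) + sqrt(-4*(1 - 16)))**2 = (-11/28 + sqrt(-4*(-15)))**2 = (-11*1/28 + sqrt(60))**2 = (-11/28 + 2*sqrt(15))**2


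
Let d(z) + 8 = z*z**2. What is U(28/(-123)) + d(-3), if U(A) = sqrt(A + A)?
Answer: -35 + 2*I*sqrt(1722)/123 ≈ -35.0 + 0.67475*I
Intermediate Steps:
U(A) = sqrt(2)*sqrt(A) (U(A) = sqrt(2*A) = sqrt(2)*sqrt(A))
d(z) = -8 + z**3 (d(z) = -8 + z*z**2 = -8 + z**3)
U(28/(-123)) + d(-3) = sqrt(2)*sqrt(28/(-123)) + (-8 + (-3)**3) = sqrt(2)*sqrt(28*(-1/123)) + (-8 - 27) = sqrt(2)*sqrt(-28/123) - 35 = sqrt(2)*(2*I*sqrt(861)/123) - 35 = 2*I*sqrt(1722)/123 - 35 = -35 + 2*I*sqrt(1722)/123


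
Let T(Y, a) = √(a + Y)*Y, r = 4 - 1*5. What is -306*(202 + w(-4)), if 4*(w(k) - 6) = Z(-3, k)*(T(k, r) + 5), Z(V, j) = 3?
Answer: -129591/2 + 918*I*√5 ≈ -64796.0 + 2052.7*I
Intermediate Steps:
r = -1 (r = 4 - 5 = -1)
T(Y, a) = Y*√(Y + a) (T(Y, a) = √(Y + a)*Y = Y*√(Y + a))
w(k) = 39/4 + 3*k*√(-1 + k)/4 (w(k) = 6 + (3*(k*√(k - 1) + 5))/4 = 6 + (3*(k*√(-1 + k) + 5))/4 = 6 + (3*(5 + k*√(-1 + k)))/4 = 6 + (15 + 3*k*√(-1 + k))/4 = 6 + (15/4 + 3*k*√(-1 + k)/4) = 39/4 + 3*k*√(-1 + k)/4)
-306*(202 + w(-4)) = -306*(202 + (39/4 + (¾)*(-4)*√(-1 - 4))) = -306*(202 + (39/4 + (¾)*(-4)*√(-5))) = -306*(202 + (39/4 + (¾)*(-4)*(I*√5))) = -306*(202 + (39/4 - 3*I*√5)) = -306*(847/4 - 3*I*√5) = -129591/2 + 918*I*√5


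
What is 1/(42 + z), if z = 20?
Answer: 1/62 ≈ 0.016129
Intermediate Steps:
1/(42 + z) = 1/(42 + 20) = 1/62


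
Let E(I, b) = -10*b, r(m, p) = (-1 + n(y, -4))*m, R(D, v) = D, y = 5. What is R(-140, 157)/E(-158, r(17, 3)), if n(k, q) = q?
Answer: -14/85 ≈ -0.16471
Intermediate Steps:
r(m, p) = -5*m (r(m, p) = (-1 - 4)*m = -5*m)
R(-140, 157)/E(-158, r(17, 3)) = -140/((-(-50)*17)) = -140/((-10*(-85))) = -140/850 = -140*1/850 = -14/85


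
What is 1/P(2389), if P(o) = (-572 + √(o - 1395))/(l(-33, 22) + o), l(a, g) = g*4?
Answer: -708422/163095 - 2477*√994/326190 ≈ -4.5830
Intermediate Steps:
l(a, g) = 4*g
P(o) = (-572 + √(-1395 + o))/(88 + o) (P(o) = (-572 + √(o - 1395))/(4*22 + o) = (-572 + √(-1395 + o))/(88 + o))
1/P(2389) = 1/((-572 + √(-1395 + 2389))/(88 + 2389)) = 1/((-572 + √994)/2477) = 1/(-572/2477 + √994/2477)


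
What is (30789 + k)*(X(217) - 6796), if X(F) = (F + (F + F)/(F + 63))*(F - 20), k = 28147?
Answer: 10684610578/5 ≈ 2.1369e+9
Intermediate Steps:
X(F) = (-20 + F)*(F + 2*F/(63 + F)) (X(F) = (F + (2*F)/(63 + F))*(-20 + F) = (F + 2*F/(63 + F))*(-20 + F) = (-20 + F)*(F + 2*F/(63 + F)))
(30789 + k)*(X(217) - 6796) = (30789 + 28147)*(217*(-1300 + 217² + 45*217)/(63 + 217) - 6796) = 58936*(217*(-1300 + 47089 + 9765)/280 - 6796) = 58936*(217*(1/280)*55554 - 6796) = 58936*(861087/20 - 6796) = 58936*(725167/20) = 10684610578/5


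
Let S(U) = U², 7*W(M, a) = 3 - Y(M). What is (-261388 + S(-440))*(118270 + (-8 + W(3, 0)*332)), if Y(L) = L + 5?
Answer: -8000669016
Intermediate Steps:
Y(L) = 5 + L
W(M, a) = -2/7 - M/7 (W(M, a) = (3 - (5 + M))/7 = (3 + (-5 - M))/7 = (-2 - M)/7 = -2/7 - M/7)
(-261388 + S(-440))*(118270 + (-8 + W(3, 0)*332)) = (-261388 + (-440)²)*(118270 + (-8 + (-2/7 - ⅐*3)*332)) = (-261388 + 193600)*(118270 + (-8 + (-2/7 - 3/7)*332)) = -67788*(118270 + (-8 - 5/7*332)) = -67788*(118270 + (-8 - 1660/7)) = -67788*(118270 - 1716/7) = -67788*826174/7 = -8000669016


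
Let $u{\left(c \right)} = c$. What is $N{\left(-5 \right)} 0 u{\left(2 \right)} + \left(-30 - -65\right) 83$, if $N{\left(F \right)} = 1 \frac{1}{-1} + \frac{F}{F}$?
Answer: $2905$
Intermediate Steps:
$N{\left(F \right)} = 0$ ($N{\left(F \right)} = 1 \left(-1\right) + 1 = -1 + 1 = 0$)
$N{\left(-5 \right)} 0 u{\left(2 \right)} + \left(-30 - -65\right) 83 = 0 \cdot 0 \cdot 2 + \left(-30 - -65\right) 83 = 0 \cdot 2 + \left(-30 + 65\right) 83 = 0 + 35 \cdot 83 = 0 + 2905 = 2905$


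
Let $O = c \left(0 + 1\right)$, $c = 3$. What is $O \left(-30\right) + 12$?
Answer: $-78$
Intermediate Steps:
$O = 3$ ($O = 3 \left(0 + 1\right) = 3 \cdot 1 = 3$)
$O \left(-30\right) + 12 = 3 \left(-30\right) + 12 = -90 + 12 = -78$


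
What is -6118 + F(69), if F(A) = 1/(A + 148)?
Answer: -1327605/217 ≈ -6118.0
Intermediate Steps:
F(A) = 1/(148 + A)
-6118 + F(69) = -6118 + 1/(148 + 69) = -6118 + 1/217 = -1327605/217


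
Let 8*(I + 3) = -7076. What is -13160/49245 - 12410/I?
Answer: 6850868/499485 ≈ 13.716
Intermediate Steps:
I = -1775/2 (I = -3 + (1/8)*(-7076) = -3 - 1769/2 = -1775/2 ≈ -887.50)
-13160/49245 - 12410/I = -13160/49245 - 12410/(-1775/2) = -13160*1/49245 - 12410*(-2/1775) = -376/1407 + 4964/355 = 6850868/499485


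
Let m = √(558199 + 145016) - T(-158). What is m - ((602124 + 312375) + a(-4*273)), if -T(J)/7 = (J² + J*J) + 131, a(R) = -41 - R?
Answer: -565137 + 3*√78135 ≈ -5.6430e+5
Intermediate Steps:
T(J) = -917 - 14*J² (T(J) = -7*((J² + J*J) + 131) = -7*((J² + J²) + 131) = -7*(2*J² + 131) = -7*(131 + 2*J²) = -917 - 14*J²)
m = 350413 + 3*√78135 (m = √(558199 + 145016) - (-917 - 14*(-158)²) = √703215 - (-917 - 14*24964) = 3*√78135 - (-917 - 349496) = 3*√78135 - 1*(-350413) = 3*√78135 + 350413 = 350413 + 3*√78135 ≈ 3.5125e+5)
m - ((602124 + 312375) + a(-4*273)) = (350413 + 3*√78135) - ((602124 + 312375) + (-41 - (-4)*273)) = (350413 + 3*√78135) - (914499 + (-41 - 1*(-1092))) = (350413 + 3*√78135) - (914499 + (-41 + 1092)) = (350413 + 3*√78135) - (914499 + 1051) = (350413 + 3*√78135) - 1*915550 = (350413 + 3*√78135) - 915550 = -565137 + 3*√78135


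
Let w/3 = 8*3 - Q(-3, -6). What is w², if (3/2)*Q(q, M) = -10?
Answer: 8464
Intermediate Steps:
Q(q, M) = -20/3 (Q(q, M) = (⅔)*(-10) = -20/3)
w = 92 (w = 3*(8*3 - 1*(-20/3)) = 3*(24 + 20/3) = 3*(92/3) = 92)
w² = 92² = 8464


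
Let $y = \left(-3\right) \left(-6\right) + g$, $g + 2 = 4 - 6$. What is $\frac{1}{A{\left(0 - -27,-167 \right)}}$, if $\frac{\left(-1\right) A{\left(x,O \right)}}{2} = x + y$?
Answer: $- \frac{1}{82} \approx -0.012195$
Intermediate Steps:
$g = -4$ ($g = -2 + \left(4 - 6\right) = -2 - 2 = -4$)
$y = 14$ ($y = \left(-3\right) \left(-6\right) - 4 = 18 - 4 = 14$)
$A{\left(x,O \right)} = -28 - 2 x$ ($A{\left(x,O \right)} = - 2 \left(x + 14\right) = - 2 \left(14 + x\right) = -28 - 2 x$)
$\frac{1}{A{\left(0 - -27,-167 \right)}} = \frac{1}{-28 - 2 \left(0 - -27\right)} = \frac{1}{-28 - 2 \left(0 + 27\right)} = \frac{1}{-28 - 54} = \frac{1}{-82} = - \frac{1}{82}$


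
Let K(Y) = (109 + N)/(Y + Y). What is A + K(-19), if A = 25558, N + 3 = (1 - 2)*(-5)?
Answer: 971093/38 ≈ 25555.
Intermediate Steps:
N = 2 (N = -3 + (1 - 2)*(-5) = -3 - 1*(-5) = -3 + 5 = 2)
K(Y) = 111/(2*Y) (K(Y) = (109 + 2)/(Y + Y) = 111/((2*Y)) = 111*(1/(2*Y)) = 111/(2*Y))
A + K(-19) = 25558 + (111/2)/(-19) = 25558 + (111/2)*(-1/19) = 25558 - 111/38 = 971093/38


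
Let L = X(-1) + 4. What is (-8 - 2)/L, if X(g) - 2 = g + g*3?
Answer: -5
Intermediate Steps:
X(g) = 2 + 4*g (X(g) = 2 + (g + g*3) = 2 + (g + 3*g) = 2 + 4*g)
L = 2 (L = (2 + 4*(-1)) + 4 = (2 - 4) + 4 = -2 + 4 = 2)
(-8 - 2)/L = (-8 - 2)/2 = (½)*(-10) = -5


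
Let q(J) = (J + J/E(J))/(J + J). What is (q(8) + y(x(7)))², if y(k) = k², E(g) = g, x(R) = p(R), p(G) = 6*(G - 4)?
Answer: 26967249/256 ≈ 1.0534e+5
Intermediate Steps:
p(G) = -24 + 6*G (p(G) = 6*(-4 + G) = -24 + 6*G)
x(R) = -24 + 6*R
q(J) = (1 + J)/(2*J) (q(J) = (J + J/J)/(J + J) = (J + 1)/((2*J)) = (1 + J)*(1/(2*J)) = (1 + J)/(2*J))
(q(8) + y(x(7)))² = ((½)*(1 + 8)/8 + (-24 + 6*7)²)² = ((½)*(⅛)*9 + (-24 + 42)²)² = (9/16 + 18²)² = (9/16 + 324)² = (5193/16)² = 26967249/256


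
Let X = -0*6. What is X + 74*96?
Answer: 7104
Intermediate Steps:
X = 0 (X = -5*0 = 0)
X + 74*96 = 0 + 74*96 = 0 + 7104 = 7104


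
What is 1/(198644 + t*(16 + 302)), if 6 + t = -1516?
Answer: -1/285352 ≈ -3.5044e-6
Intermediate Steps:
t = -1522 (t = -6 - 1516 = -1522)
1/(198644 + t*(16 + 302)) = 1/(198644 - 1522*(16 + 302)) = 1/(198644 - 1522*318) = 1/(198644 - 483996) = 1/(-285352) = -1/285352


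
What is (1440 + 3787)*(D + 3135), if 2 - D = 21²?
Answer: 14091992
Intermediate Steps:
D = -439 (D = 2 - 1*21² = 2 - 1*441 = 2 - 441 = -439)
(1440 + 3787)*(D + 3135) = (1440 + 3787)*(-439 + 3135) = 5227*2696 = 14091992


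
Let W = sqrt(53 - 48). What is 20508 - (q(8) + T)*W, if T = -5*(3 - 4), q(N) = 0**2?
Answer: 20508 - 5*sqrt(5) ≈ 20497.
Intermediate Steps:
q(N) = 0
W = sqrt(5) ≈ 2.2361
T = 5 (T = -5*(-1) = 5)
20508 - (q(8) + T)*W = 20508 - (0 + 5)*sqrt(5) = 20508 - 5*sqrt(5)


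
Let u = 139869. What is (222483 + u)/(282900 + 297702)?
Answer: 60392/96767 ≈ 0.62410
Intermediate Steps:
(222483 + u)/(282900 + 297702) = (222483 + 139869)/(282900 + 297702) = 362352/580602 = 362352*(1/580602) = 60392/96767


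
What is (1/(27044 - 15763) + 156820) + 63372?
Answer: 2483985953/11281 ≈ 2.2019e+5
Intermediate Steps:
(1/(27044 - 15763) + 156820) + 63372 = (1/11281 + 156820) + 63372 = 1769086421/11281 + 63372 = 2483985953/11281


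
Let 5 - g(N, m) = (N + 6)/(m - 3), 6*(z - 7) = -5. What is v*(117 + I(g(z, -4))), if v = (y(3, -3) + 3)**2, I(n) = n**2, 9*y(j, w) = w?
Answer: 4583632/3969 ≈ 1154.9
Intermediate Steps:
z = 37/6 (z = 7 + (1/6)*(-5) = 7 - 5/6 = 37/6 ≈ 6.1667)
y(j, w) = w/9
g(N, m) = 5 - (6 + N)/(-3 + m) (g(N, m) = 5 - (N + 6)/(m - 3) = 5 - (6 + N)/(-3 + m))
v = 64/9 (v = ((1/9)*(-3) + 3)**2 = (-1/3 + 3)**2 = (8/3)**2 = 64/9 ≈ 7.1111)
v*(117 + I(g(z, -4))) = 64*(117 + ((-21 - 1*37/6 + 5*(-4))/(-3 - 4))**2)/9 = 64*(117 + ((-21 - 37/6 - 20)/(-7))**2)/9 = 64*(117 + (-1/7*(-283/6))**2)/9 = 64*(117 + (283/42)**2)/9 = 64*(117 + 80089/1764)/9 = (64/9)*(286477/1764) = 4583632/3969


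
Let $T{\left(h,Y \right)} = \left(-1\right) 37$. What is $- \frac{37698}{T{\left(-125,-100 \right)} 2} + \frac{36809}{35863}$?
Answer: $\frac{677343620}{1326931} \approx 510.46$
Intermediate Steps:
$T{\left(h,Y \right)} = -37$
$- \frac{37698}{T{\left(-125,-100 \right)} 2} + \frac{36809}{35863} = - \frac{37698}{\left(-37\right) 2} + \frac{36809}{35863} = - \frac{37698}{-74} + 36809 \cdot \frac{1}{35863} = \left(-37698\right) \left(- \frac{1}{74}\right) + \frac{36809}{35863} = \frac{18849}{37} + \frac{36809}{35863} = \frac{677343620}{1326931}$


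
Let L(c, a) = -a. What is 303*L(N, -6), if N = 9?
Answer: 1818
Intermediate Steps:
303*L(N, -6) = 303*(-1*(-6)) = 303*6 = 1818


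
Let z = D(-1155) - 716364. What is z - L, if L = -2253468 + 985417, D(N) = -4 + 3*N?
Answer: 548218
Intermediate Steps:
z = -719833 (z = (-4 + 3*(-1155)) - 716364 = (-4 - 3465) - 716364 = -3469 - 716364 = -719833)
L = -1268051
z - L = -719833 - 1*(-1268051) = -719833 + 1268051 = 548218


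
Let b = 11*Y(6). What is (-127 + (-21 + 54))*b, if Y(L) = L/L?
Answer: -1034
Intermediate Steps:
Y(L) = 1
b = 11 (b = 11*1 = 11)
(-127 + (-21 + 54))*b = (-127 + (-21 + 54))*11 = (-127 + 33)*11 = -94*11 = -1034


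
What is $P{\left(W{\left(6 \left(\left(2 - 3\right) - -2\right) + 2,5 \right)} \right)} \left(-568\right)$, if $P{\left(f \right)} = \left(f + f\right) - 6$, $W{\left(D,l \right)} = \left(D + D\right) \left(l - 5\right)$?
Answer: $3408$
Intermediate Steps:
$W{\left(D,l \right)} = 2 D \left(-5 + l\right)$
$P{\left(f \right)} = -6 + 2 f$ ($P{\left(f \right)} = 2 f - 6 = -6 + 2 f$)
$P{\left(W{\left(6 \left(\left(2 - 3\right) - -2\right) + 2,5 \right)} \right)} \left(-568\right) = \left(-6 + 2 \cdot 2 \left(6 \left(\left(2 - 3\right) - -2\right) + 2\right) \left(-5 + 5\right)\right) \left(-568\right) = \left(-6 + 2 \cdot 2 \left(6 \left(\left(2 - 3\right) + 2\right) + 2\right) 0\right) \left(-568\right) = \left(-6 + 2 \cdot 2 \left(6 \left(-1 + 2\right) + 2\right) 0\right) \left(-568\right) = \left(-6 + 2 \cdot 2 \left(6 \cdot 1 + 2\right) 0\right) \left(-568\right) = \left(-6 + 2 \cdot 2 \left(6 + 2\right) 0\right) \left(-568\right) = \left(-6 + 2 \cdot 2 \cdot 8 \cdot 0\right) \left(-568\right) = \left(-6 + 2 \cdot 0\right) \left(-568\right) = \left(-6 + 0\right) \left(-568\right) = \left(-6\right) \left(-568\right) = 3408$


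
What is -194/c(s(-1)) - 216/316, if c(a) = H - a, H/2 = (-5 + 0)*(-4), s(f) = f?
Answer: -17540/3239 ≈ -5.4153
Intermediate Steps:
H = 40 (H = 2*((-5 + 0)*(-4)) = 2*(-5*(-4)) = 2*20 = 40)
c(a) = 40 - a
-194/c(s(-1)) - 216/316 = -194/(40 - 1*(-1)) - 216/316 = -194/(40 + 1) - 216*1/316 = -194/41 - 54/79 = -17540/3239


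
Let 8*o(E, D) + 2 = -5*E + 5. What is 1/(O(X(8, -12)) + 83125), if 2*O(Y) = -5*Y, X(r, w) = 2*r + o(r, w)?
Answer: 16/1329545 ≈ 1.2034e-5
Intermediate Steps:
o(E, D) = 3/8 - 5*E/8 (o(E, D) = -¼ + (-5*E + 5)/8 = -¼ + (5 - 5*E)/8 = -¼ + (5/8 - 5*E/8) = 3/8 - 5*E/8)
X(r, w) = 3/8 + 11*r/8 (X(r, w) = 2*r + (3/8 - 5*r/8) = 3/8 + 11*r/8)
O(Y) = -5*Y/2 (O(Y) = (-5*Y)/2 = -5*Y/2)
1/(O(X(8, -12)) + 83125) = 1/(-5*(3/8 + (11/8)*8)/2 + 83125) = 1/(-5*(3/8 + 11)/2 + 83125) = 1/(-5/2*91/8 + 83125) = 1/(-455/16 + 83125) = 1/(1329545/16) = 16/1329545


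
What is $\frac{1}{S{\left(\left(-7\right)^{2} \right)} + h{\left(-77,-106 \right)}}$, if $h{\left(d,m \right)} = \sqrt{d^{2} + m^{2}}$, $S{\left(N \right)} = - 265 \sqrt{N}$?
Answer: $- \frac{371}{684772} - \frac{\sqrt{17165}}{3423860} \approx -0.00058005$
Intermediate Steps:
$\frac{1}{S{\left(\left(-7\right)^{2} \right)} + h{\left(-77,-106 \right)}} = \frac{1}{- 265 \sqrt{\left(-7\right)^{2}} + \sqrt{\left(-77\right)^{2} + \left(-106\right)^{2}}} = \frac{1}{- 265 \sqrt{49} + \sqrt{5929 + 11236}} = \frac{1}{\left(-265\right) 7 + \sqrt{17165}} = \frac{1}{-1855 + \sqrt{17165}}$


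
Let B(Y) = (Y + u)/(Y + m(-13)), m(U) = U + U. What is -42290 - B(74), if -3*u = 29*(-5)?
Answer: -6090127/144 ≈ -42293.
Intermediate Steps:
m(U) = 2*U
u = 145/3 (u = -29*(-5)/3 = -1/3*(-145) = 145/3 ≈ 48.333)
B(Y) = (145/3 + Y)/(-26 + Y) (B(Y) = (Y + 145/3)/(Y + 2*(-13)) = (145/3 + Y)/(Y - 26) = (145/3 + Y)/(-26 + Y))
-42290 - B(74) = -42290 - (145/3 + 74)/(-26 + 74) = -42290 - 367/(48*3) = -42290 - 1*367/144 = -42290 - 367/144 = -6090127/144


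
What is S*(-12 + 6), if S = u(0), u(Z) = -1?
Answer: 6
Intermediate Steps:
S = -1
S*(-12 + 6) = -(-12 + 6) = -1*(-6) = 6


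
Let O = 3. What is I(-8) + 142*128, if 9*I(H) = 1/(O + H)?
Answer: 817919/45 ≈ 18176.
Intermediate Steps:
I(H) = 1/(9*(3 + H))
I(-8) + 142*128 = 1/(9*(3 - 8)) + 142*128 = (⅑)/(-5) + 18176 = (⅑)*(-⅕) + 18176 = -1/45 + 18176 = 817919/45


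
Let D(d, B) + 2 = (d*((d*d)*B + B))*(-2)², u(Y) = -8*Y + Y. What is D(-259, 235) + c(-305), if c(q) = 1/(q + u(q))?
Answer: -29887164211259/1830 ≈ -1.6332e+10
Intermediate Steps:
u(Y) = -7*Y
c(q) = -1/(6*q) (c(q) = 1/(q - 7*q) = 1/(-6*q) = -1/(6*q))
D(d, B) = -2 + 4*d*(B + B*d²) (D(d, B) = -2 + (d*((d*d)*B + B))*(-2)² = -2 + (d*(d²*B + B))*4 = -2 + (d*(B*d² + B))*4 = -2 + (d*(B + B*d²))*4 = -2 + 4*d*(B + B*d²))
D(-259, 235) + c(-305) = (-2 + 4*235*(-259) + 4*235*(-259)³) - ⅙/(-305) = (-2 - 243460 + 4*235*(-17373979)) - ⅙*(-1/305) = (-2 - 243460 - 16331540260) + 1/1830 = -16331783722 + 1/1830 = -29887164211259/1830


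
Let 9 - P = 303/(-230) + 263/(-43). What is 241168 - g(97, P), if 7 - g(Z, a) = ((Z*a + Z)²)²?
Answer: 78239747031759710454033557601/9567206906410000 ≈ 8.1779e+12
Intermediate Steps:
P = 162529/9890 (P = 9 - (303/(-230) + 263/(-43)) = 9 - (303*(-1/230) + 263*(-1/43)) = 9 - (-303/230 - 263/43) = 9 - 1*(-73519/9890) = 9 + 73519/9890 = 162529/9890 ≈ 16.434)
g(Z, a) = 7 - (Z + Z*a)⁴ (g(Z, a) = 7 - ((Z*a + Z)²)² = 7 - ((Z + Z*a)²)² = 7 - (Z + Z*a)⁴)
241168 - g(97, P) = 241168 - (7 - 1*97⁴*(1 + 162529/9890)⁴) = 241168 - (7 - 1*88529281*(172419/9890)⁴) = 241168 - (7 - 1*88529281*883772508267886256721/9567206906410000) = 241168 - (7 - 78239744724522525697291547601/9567206906410000) = 241168 - 1*(-78239744724455555248946677601/9567206906410000) = 241168 + 78239744724455555248946677601/9567206906410000 = 78239747031759710454033557601/9567206906410000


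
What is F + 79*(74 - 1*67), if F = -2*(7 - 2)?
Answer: 543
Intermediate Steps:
F = -10 (F = -2*5 = -10)
F + 79*(74 - 1*67) = -10 + 79*(74 - 1*67) = -10 + 79*(74 - 67) = -10 + 79*7 = -10 + 553 = 543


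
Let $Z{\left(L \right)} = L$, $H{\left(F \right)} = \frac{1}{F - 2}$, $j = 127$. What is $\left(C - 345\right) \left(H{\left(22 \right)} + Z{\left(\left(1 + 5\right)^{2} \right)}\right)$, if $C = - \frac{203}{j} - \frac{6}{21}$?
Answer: $- \frac{1588157}{127} \approx -12505.0$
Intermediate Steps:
$H{\left(F \right)} = \frac{1}{-2 + F}$
$C = - \frac{1675}{889}$ ($C = - \frac{203}{127} - \frac{6}{21} = \left(-203\right) \frac{1}{127} - \frac{2}{7} = - \frac{203}{127} - \frac{2}{7} = - \frac{1675}{889} \approx -1.8841$)
$\left(C - 345\right) \left(H{\left(22 \right)} + Z{\left(\left(1 + 5\right)^{2} \right)}\right) = \left(- \frac{1675}{889} - 345\right) \left(\frac{1}{-2 + 22} + \left(1 + 5\right)^{2}\right) = - \frac{308380 \left(\frac{1}{20} + 6^{2}\right)}{889} = - \frac{308380 \left(\frac{1}{20} + 36\right)}{889} = \left(- \frac{308380}{889}\right) \frac{721}{20} = - \frac{1588157}{127}$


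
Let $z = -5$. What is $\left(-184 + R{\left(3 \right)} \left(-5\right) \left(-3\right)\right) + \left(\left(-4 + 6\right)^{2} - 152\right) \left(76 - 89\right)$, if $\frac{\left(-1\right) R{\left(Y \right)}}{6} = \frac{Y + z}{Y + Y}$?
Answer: $1770$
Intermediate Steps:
$R{\left(Y \right)} = - \frac{3 \left(-5 + Y\right)}{Y}$ ($R{\left(Y \right)} = - 6 \frac{Y - 5}{Y + Y} = - 6 \frac{-5 + Y}{2 Y} = - \frac{3 \left(-5 + Y\right)}{Y}$)
$\left(-184 + R{\left(3 \right)} \left(-5\right) \left(-3\right)\right) + \left(\left(-4 + 6\right)^{2} - 152\right) \left(76 - 89\right) = \left(-184 + \left(-3 + \frac{15}{3}\right) \left(-5\right) \left(-3\right)\right) + \left(\left(-4 + 6\right)^{2} - 152\right) \left(76 - 89\right) = \left(-184 + \left(-3 + 15 \cdot \frac{1}{3}\right) \left(-5\right) \left(-3\right)\right) + \left(2^{2} - 152\right) \left(-13\right) = \left(-184 + \left(-3 + 5\right) \left(-5\right) \left(-3\right)\right) + \left(4 - 152\right) \left(-13\right) = \left(-184 + 2 \left(-5\right) \left(-3\right)\right) - -1924 = \left(-184 - -30\right) + 1924 = \left(-184 + 30\right) + 1924 = -154 + 1924 = 1770$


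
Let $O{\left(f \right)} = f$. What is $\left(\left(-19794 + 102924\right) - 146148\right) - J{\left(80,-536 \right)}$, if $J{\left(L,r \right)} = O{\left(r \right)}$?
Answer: $-62482$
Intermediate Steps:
$J{\left(L,r \right)} = r$
$\left(\left(-19794 + 102924\right) - 146148\right) - J{\left(80,-536 \right)} = \left(\left(-19794 + 102924\right) - 146148\right) - -536 = \left(83130 - 146148\right) + 536 = -63018 + 536 = -62482$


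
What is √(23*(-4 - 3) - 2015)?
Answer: 8*I*√34 ≈ 46.648*I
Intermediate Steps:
√(23*(-4 - 3) - 2015) = √(23*(-7) - 2015) = √(-161 - 2015) = √(-2176) = 8*I*√34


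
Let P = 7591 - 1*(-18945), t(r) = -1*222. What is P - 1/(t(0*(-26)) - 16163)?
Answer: 434792361/16385 ≈ 26536.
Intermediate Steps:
t(r) = -222
P = 26536 (P = 7591 + 18945 = 26536)
P - 1/(t(0*(-26)) - 16163) = 26536 - 1/(-222 - 16163) = 26536 - 1/(-16385) = 26536 - 1*(-1/16385) = 26536 + 1/16385 = 434792361/16385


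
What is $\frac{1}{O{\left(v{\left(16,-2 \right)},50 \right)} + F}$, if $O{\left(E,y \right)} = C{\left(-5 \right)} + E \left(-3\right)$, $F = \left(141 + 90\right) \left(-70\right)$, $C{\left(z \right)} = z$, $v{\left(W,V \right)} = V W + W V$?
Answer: $- \frac{1}{15983} \approx -6.2566 \cdot 10^{-5}$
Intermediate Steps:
$v{\left(W,V \right)} = 2 V W$ ($v{\left(W,V \right)} = V W + V W = 2 V W$)
$F = -16170$ ($F = 231 \left(-70\right) = -16170$)
$O{\left(E,y \right)} = -5 - 3 E$ ($O{\left(E,y \right)} = -5 + E \left(-3\right) = -5 - 3 E$)
$\frac{1}{O{\left(v{\left(16,-2 \right)},50 \right)} + F} = \frac{1}{\left(-5 - 3 \cdot 2 \left(-2\right) 16\right) - 16170} = \frac{1}{\left(-5 - -192\right) - 16170} = \frac{1}{\left(-5 + 192\right) - 16170} = \frac{1}{187 - 16170} = \frac{1}{-15983} = - \frac{1}{15983}$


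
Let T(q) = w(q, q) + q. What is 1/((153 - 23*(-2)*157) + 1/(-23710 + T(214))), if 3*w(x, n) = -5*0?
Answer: 23496/173282999 ≈ 0.00013559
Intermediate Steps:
w(x, n) = 0 (w(x, n) = (-5*0)/3 = (1/3)*0 = 0)
T(q) = q (T(q) = 0 + q = q)
1/((153 - 23*(-2)*157) + 1/(-23710 + T(214))) = 1/((153 - 23*(-2)*157) + 1/(-23710 + 214)) = 1/((153 + 46*157) + 1/(-23496)) = 1/((153 + 7222) - 1/23496) = 1/(7375 - 1/23496) = 1/(173282999/23496) = 23496/173282999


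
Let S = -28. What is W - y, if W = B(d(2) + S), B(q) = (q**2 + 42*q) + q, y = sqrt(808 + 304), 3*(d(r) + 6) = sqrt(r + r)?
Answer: -2900/9 - 2*sqrt(278) ≈ -355.57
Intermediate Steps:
d(r) = -6 + sqrt(2)*sqrt(r)/3 (d(r) = -6 + sqrt(r + r)/3 = -6 + sqrt(2*r)/3 = -6 + (sqrt(2)*sqrt(r))/3 = -6 + sqrt(2)*sqrt(r)/3)
y = 2*sqrt(278) (y = sqrt(1112) = 2*sqrt(278) ≈ 33.347)
B(q) = q**2 + 43*q
W = -2900/9 (W = ((-6 + sqrt(2)*sqrt(2)/3) - 28)*(43 + ((-6 + sqrt(2)*sqrt(2)/3) - 28)) = ((-6 + 2/3) - 28)*(43 + ((-6 + 2/3) - 28)) = (-16/3 - 28)*(43 + (-16/3 - 28)) = -100*(43 - 100/3)/3 = -100/3*29/3 = -2900/9 ≈ -322.22)
W - y = -2900/9 - 2*sqrt(278)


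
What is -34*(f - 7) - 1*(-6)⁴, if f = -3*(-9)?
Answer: -1976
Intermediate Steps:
f = 27
-34*(f - 7) - 1*(-6)⁴ = -34*(27 - 7) - 1*(-6)⁴ = -34*20 - 1*1296 = -680 - 1296 = -1976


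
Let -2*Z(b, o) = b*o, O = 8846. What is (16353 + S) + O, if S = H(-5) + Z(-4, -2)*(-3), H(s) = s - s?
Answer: 25211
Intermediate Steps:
Z(b, o) = -b*o/2
H(s) = 0
S = 12 (S = 0 - ½*(-4)*(-2)*(-3) = 0 - 4*(-3) = 0 + 12 = 12)
(16353 + S) + O = (16353 + 12) + 8846 = 16365 + 8846 = 25211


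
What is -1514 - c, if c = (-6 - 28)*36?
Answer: -290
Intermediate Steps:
c = -1224 (c = -34*36 = -1224)
-1514 - c = -1514 - 1*(-1224) = -1514 + 1224 = -290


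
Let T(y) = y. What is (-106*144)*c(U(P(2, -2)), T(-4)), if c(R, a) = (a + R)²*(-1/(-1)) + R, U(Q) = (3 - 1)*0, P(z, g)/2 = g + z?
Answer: -244224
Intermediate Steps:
P(z, g) = 2*g + 2*z (P(z, g) = 2*(g + z) = 2*g + 2*z)
U(Q) = 0 (U(Q) = 2*0 = 0)
c(R, a) = R + (R + a)² (c(R, a) = (R + a)²*(-1*(-1)) + R = (R + a)²*1 + R = (R + a)² + R = R + (R + a)²)
(-106*144)*c(U(P(2, -2)), T(-4)) = (-106*144)*(0 + (0 - 4)²) = -15264*(0 + (-4)²) = -15264*(0 + 16) = -15264*16 = -244224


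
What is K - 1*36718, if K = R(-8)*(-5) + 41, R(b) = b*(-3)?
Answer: -36797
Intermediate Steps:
R(b) = -3*b
K = -79 (K = -3*(-8)*(-5) + 41 = 24*(-5) + 41 = -120 + 41 = -79)
K - 1*36718 = -79 - 1*36718 = -79 - 36718 = -36797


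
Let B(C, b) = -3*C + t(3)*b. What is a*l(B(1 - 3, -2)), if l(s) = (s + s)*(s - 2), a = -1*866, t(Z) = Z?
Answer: 0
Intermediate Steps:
B(C, b) = -3*C + 3*b
a = -866
l(s) = 2*s*(-2 + s) (l(s) = (2*s)*(-2 + s) = 2*s*(-2 + s))
a*l(B(1 - 3, -2)) = -1732*(-3*(1 - 3) + 3*(-2))*(-2 + (-3*(1 - 3) + 3*(-2))) = -1732*(-3*(-2) - 6)*(-2 + (-3*(-2) - 6)) = -1732*(6 - 6)*(-2 + (6 - 6)) = -1732*0*(-2 + 0) = -1732*0*(-2) = -866*0 = 0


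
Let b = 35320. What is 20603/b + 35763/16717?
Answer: 1607569511/590444440 ≈ 2.7226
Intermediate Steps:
20603/b + 35763/16717 = 20603/35320 + 35763/16717 = 1607569511/590444440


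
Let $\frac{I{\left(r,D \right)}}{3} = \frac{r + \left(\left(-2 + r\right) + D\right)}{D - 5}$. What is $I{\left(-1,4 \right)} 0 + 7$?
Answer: $7$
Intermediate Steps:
$I{\left(r,D \right)} = \frac{3 \left(-2 + D + 2 r\right)}{-5 + D}$ ($I{\left(r,D \right)} = 3 \frac{r + \left(\left(-2 + r\right) + D\right)}{D - 5} = 3 \frac{r + \left(-2 + D + r\right)}{-5 + D} = 3 \frac{-2 + D + 2 r}{-5 + D} = \frac{3 \left(-2 + D + 2 r\right)}{-5 + D}$)
$I{\left(-1,4 \right)} 0 + 7 = \frac{3 \left(-2 + 4 + 2 \left(-1\right)\right)}{-5 + 4} \cdot 0 + 7 = \frac{3 \left(-2 + 4 - 2\right)}{-1} \cdot 0 + 7 = 3 \left(-1\right) 0 \cdot 0 + 7 = 0 \cdot 0 + 7 = 0 + 7 = 7$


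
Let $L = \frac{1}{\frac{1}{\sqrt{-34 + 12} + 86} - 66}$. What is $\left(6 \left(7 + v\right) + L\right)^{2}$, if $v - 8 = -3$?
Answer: $\frac{2 \left(- 83193552087 i + 1940850014 \sqrt{22}\right)}{- 32109793 i + 749100 \sqrt{22}} \approx 5181.8 + 2.0981 \cdot 10^{-5} i$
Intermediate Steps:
$v = 5$ ($v = 8 - 3 = 5$)
$L = \frac{1}{-66 + \frac{1}{86 + i \sqrt{22}}}$ ($L = \frac{1}{\frac{1}{\sqrt{-22} + 86} - 66} = \frac{1}{\frac{1}{i \sqrt{22} + 86} - 66} = \frac{1}{\frac{1}{86 + i \sqrt{22}} - 66} = \frac{1}{-66 + \frac{1}{86 + i \sqrt{22}}} \approx -0.015154 + 1.0 \cdot 10^{-7} i$)
$\left(6 \left(7 + v\right) + L\right)^{2} = \left(6 \left(7 + 5\right) + \frac{- \sqrt{22} + 86 i}{- 5675 i + 66 \sqrt{22}}\right)^{2} = \left(6 \cdot 12 + \frac{- \sqrt{22} + 86 i}{- 5675 i + 66 \sqrt{22}}\right)^{2} = \left(72 + \frac{- \sqrt{22} + 86 i}{- 5675 i + 66 \sqrt{22}}\right)^{2}$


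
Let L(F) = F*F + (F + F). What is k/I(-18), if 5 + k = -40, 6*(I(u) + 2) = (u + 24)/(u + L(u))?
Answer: 12150/539 ≈ 22.542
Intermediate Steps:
L(F) = F² + 2*F
I(u) = -2 + (24 + u)/(6*(u + u*(2 + u))) (I(u) = -2 + ((u + 24)/(u + u*(2 + u)))/6 = -2 + ((24 + u)/(u + u*(2 + u)))/6 = -2 + (24 + u)/(6*(u + u*(2 + u))))
k = -45 (k = -5 - 40 = -45)
k/I(-18) = -45*(-108*(3 - 18)/(24 - 35*(-18) - 12*(-18)²)) = -45*1620/(24 + 630 - 12*324) = -45*1620/(24 + 630 - 3888) = -45/((⅙)*(-1/18)*(-1/15)*(-3234)) = -45/(-539/270) = -45*(-270/539) = 12150/539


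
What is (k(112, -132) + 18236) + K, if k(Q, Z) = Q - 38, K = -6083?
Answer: 12227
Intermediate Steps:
k(Q, Z) = -38 + Q
(k(112, -132) + 18236) + K = ((-38 + 112) + 18236) - 6083 = (74 + 18236) - 6083 = 18310 - 6083 = 12227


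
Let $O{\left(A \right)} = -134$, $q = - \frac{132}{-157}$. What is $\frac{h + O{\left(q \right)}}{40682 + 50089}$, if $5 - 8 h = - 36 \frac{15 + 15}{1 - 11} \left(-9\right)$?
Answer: $- \frac{95}{726168} \approx -0.00013082$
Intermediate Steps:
$q = \frac{132}{157}$ ($q = \left(-132\right) \left(- \frac{1}{157}\right) = \frac{132}{157} \approx 0.84076$)
$h = \frac{977}{8}$ ($h = \frac{5}{8} - \frac{- 36 \frac{15 + 15}{1 - 11} \left(-9\right)}{8} = \frac{5}{8} - \frac{- 36 \frac{30}{1 - 11} \left(-9\right)}{8} = \frac{5}{8} - \frac{- 36 \frac{30}{-10} \left(-9\right)}{8} = \frac{5}{8} - \frac{- 36 \cdot 30 \left(- \frac{1}{10}\right) \left(-9\right)}{8} = \frac{5}{8} - \frac{\left(-36\right) \left(-3\right) \left(-9\right)}{8} = \frac{5}{8} - \frac{108 \left(-9\right)}{8} = \frac{5}{8} - - \frac{243}{2} = \frac{5}{8} + \frac{243}{2} = \frac{977}{8} \approx 122.13$)
$\frac{h + O{\left(q \right)}}{40682 + 50089} = \frac{\frac{977}{8} - 134}{40682 + 50089} = - \frac{95}{8 \cdot 90771} = \left(- \frac{95}{8}\right) \frac{1}{90771} = - \frac{95}{726168}$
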